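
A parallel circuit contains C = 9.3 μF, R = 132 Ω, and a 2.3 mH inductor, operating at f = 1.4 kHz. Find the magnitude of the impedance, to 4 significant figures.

30.07 Ω

ω = 2πf = 8796 rad/s
X_L = ωL = 20.23 Ω
X_C = 1/(ωC) = 12.22 Ω
Parallel: admittances add. Y = 1/R + 1/(jωL) + jωC
Y = (0.007576 + j0.03238) S
|Y| = 0.03325 S → |Z| = 1/|Y| = 30.07 Ω, ∠Z = −∠Y = -76.83°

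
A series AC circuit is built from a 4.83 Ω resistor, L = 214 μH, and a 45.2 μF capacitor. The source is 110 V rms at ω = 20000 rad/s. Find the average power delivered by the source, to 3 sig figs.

1.75 kW

X_L = ωL = 4.28 Ω
X_C = 1/(ωC) = 1.11 Ω
Net reactance X = X_L − X_C = 3.17 Ω
Z = 4.83 + j3.17 Ω
|Z| = √(4.83² + 3.17²) = 5.78 Ω
∠Z = arctan(3.17/4.83) = 33.3°
I = V/|Z| = 19.0 A
P = VI cos φ = 110 × 19.0 × cos(33.3°) = 1.75 kW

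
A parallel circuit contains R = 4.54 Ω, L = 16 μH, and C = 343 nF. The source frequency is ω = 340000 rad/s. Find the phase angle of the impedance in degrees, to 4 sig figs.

X_L = ωL = 5.440 Ω
X_C = 1/(ωC) = 8.575 Ω
Parallel: admittances add. Y = 1/R + 1/(jωL) + jωC
Y = (0.2203 − j0.06720) S
|Y| = 0.2303 S → |Z| = 1/|Y| = 4.342 Ω, ∠Z = −∠Y = 16.97°

16.97°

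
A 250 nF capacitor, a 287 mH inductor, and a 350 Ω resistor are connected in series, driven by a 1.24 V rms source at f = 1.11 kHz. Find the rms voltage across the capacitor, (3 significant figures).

ω = 2πf = 6974 rad/s
X_L = ωL = 2000 Ω
X_C = 1/(ωC) = 574 Ω
Net reactance X = X_L − X_C = 1430 Ω
Z = 350 + j1430 Ω
|Z| = √(350² + 1430²) = 1470 Ω
I = V/|Z| = 843 μA
V_C = I·|Z_C| = 0.000843 × 574 = 0.484 V

0.484 V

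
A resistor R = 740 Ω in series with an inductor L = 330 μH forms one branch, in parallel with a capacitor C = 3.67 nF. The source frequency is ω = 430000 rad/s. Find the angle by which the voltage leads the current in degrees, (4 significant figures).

-45.54°

X_L = ωL = 141.9 Ω
X_C = 1/(ωC) = 633.7 Ω
Branch 1 (R+jX_L): Z₁ = 740.0 + j141.9 Ω, |Z₁| = 753.5 Ω
Branch 2 (−jX_C): Z₂ = −j633.7 Ω
Parallel: Z = Z₁Z₂/(Z₁+Z₂), |Z| = 537.4 Ω, ∠Z = -45.54°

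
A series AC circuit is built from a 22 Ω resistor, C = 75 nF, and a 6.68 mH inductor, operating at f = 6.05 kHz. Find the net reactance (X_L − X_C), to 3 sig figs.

-96.8 Ω

ω = 2πf = 38010 rad/s
X_L = ωL = 254 Ω
X_C = 1/(ωC) = 351 Ω
X = 254 − 351 = -96.8 Ω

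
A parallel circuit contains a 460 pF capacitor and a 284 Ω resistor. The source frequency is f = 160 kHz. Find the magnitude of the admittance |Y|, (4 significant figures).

3.551 mS

ω = 2πf = 1.005e+06 rad/s
X_C = 1/(ωC) = 2162 Ω
Parallel: admittances add. Y = 1/R + jωC
Y = (0.003521 + j0.0004624) S
|Y| = 0.003551 S → |Z| = 1/|Y| = 281.6 Ω, ∠Z = −∠Y = -7.482°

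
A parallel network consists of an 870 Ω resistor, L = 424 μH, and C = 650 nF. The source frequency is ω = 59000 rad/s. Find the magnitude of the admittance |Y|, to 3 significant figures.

X_L = ωL = 25.0 Ω
X_C = 1/(ωC) = 26.1 Ω
Parallel: admittances add. Y = 1/R + 1/(jωL) + jωC
Y = (0.00115 − j0.00162) S
|Y| = 0.00199 S → |Z| = 1/|Y| = 503 Ω, ∠Z = −∠Y = 54.7°

1.99 mS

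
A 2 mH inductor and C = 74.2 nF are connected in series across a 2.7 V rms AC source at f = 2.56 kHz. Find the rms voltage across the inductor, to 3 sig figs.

ω = 2πf = 16080 rad/s
X_L = ωL = 32.2 Ω
X_C = 1/(ωC) = 838 Ω
Net reactance X = X_L − X_C = -806 Ω
Z = − j806 Ω
|Z| = √(0² + 806²) = 806 Ω
I = V/|Z| = 3.35 mA
V_L = I·|Z_L| = 0.00335 × 32.2 = 0.108 V

0.108 V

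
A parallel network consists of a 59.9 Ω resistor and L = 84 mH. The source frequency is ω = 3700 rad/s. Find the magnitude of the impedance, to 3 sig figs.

X_L = ωL = 311 Ω
Parallel: admittances add. Y = 1/R + 1/(jωL)
Y = (0.0167 − j0.00322) S
|Y| = 0.0170 S → |Z| = 1/|Y| = 58.8 Ω, ∠Z = −∠Y = 10.9°

58.8 Ω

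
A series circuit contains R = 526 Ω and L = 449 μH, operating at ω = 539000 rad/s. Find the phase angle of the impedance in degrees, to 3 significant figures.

X_L = ωL = 242 Ω
Z = 526 + j242 Ω
|Z| = √(526² + 242²) = 579 Ω
∠Z = arctan(242/526) = 24.7°

24.7°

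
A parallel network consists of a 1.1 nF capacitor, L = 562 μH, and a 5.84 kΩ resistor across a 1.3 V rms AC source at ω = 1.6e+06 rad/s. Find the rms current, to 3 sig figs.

871 μA

X_L = ωL = 899 Ω
X_C = 1/(ωC) = 568 Ω
Parallel: admittances add. Y = 1/R + 1/(jωL) + jωC
Y = (0.000171 + j0.000648) S
|Y| = 0.000670 S → |Z| = 1/|Y| = 1490 Ω, ∠Z = −∠Y = -75.2°
I = V/|Z| = 1.3/1490 = 871 μA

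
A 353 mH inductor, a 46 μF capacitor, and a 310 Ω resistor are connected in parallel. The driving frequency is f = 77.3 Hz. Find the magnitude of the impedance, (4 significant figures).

59.45 Ω

ω = 2πf = 485.7 rad/s
X_L = ωL = 171.4 Ω
X_C = 1/(ωC) = 44.76 Ω
Parallel: admittances add. Y = 1/R + 1/(jωL) + jωC
Y = (0.003226 + j0.01651) S
|Y| = 0.01682 S → |Z| = 1/|Y| = 59.45 Ω, ∠Z = −∠Y = -78.94°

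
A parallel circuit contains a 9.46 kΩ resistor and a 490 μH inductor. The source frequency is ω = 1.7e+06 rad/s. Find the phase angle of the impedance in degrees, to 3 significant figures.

X_L = ωL = 833 Ω
Parallel: admittances add. Y = 1/R + 1/(jωL)
Y = (0.000106 − j0.00120) S
|Y| = 0.00121 S → |Z| = 1/|Y| = 830 Ω, ∠Z = −∠Y = 85.0°

85.0°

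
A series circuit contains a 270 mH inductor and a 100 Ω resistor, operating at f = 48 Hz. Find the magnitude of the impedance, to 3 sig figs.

129 Ω

ω = 2πf = 301.6 rad/s
X_L = ωL = 81.4 Ω
Z = 100 + j81.4 Ω
|Z| = √(100² + 81.4²) = 129 Ω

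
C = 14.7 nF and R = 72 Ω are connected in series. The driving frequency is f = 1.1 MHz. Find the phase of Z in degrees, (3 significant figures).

-7.78°

ω = 2πf = 6.912e+06 rad/s
X_C = 1/(ωC) = 9.84 Ω
Z = 72.0 − j9.84 Ω
|Z| = √(72.0² + 9.84²) = 72.7 Ω
∠Z = arctan(-9.84/72.0) = -7.78°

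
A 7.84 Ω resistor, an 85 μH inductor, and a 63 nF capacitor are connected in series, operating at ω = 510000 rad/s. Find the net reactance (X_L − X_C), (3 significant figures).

X_L = ωL = 43.4 Ω
X_C = 1/(ωC) = 31.1 Ω
X = 43.4 − 31.1 = 12.2 Ω

12.2 Ω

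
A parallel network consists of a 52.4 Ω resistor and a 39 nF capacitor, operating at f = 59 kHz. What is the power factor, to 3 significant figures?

0.797

ω = 2πf = 370700 rad/s
X_C = 1/(ωC) = 69.2 Ω
Parallel: admittances add. Y = 1/R + jωC
Y = (0.0191 + j0.0145) S
|Y| = 0.0239 S → |Z| = 1/|Y| = 41.8 Ω, ∠Z = −∠Y = -37.1°
cos φ = cos(-37.1°) = 0.797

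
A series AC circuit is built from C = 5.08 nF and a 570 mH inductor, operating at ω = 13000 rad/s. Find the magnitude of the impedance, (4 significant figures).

X_L = ωL = 7410 Ω
X_C = 1/(ωC) = 15140 Ω
Net reactance X = X_L − X_C = -7732 Ω
Z = − j7732 Ω
|Z| = √(0² + 7732²) = 7732 Ω

7732 Ω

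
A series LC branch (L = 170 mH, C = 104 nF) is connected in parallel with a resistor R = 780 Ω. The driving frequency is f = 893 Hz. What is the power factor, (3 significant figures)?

0.698

ω = 2πf = 5611 rad/s
X_L = ωL = 954 Ω
X_C = 1/(ωC) = 1710 Ω
Branch 1: Z₁ = R = 780 Ω
Branch 2 (series LC): Z₂ = j(X_L − X_C) = −j760 Ω
Parallel: Z = Z₁Z₂/(Z₁+Z₂), |Z| = 544 Ω, ∠Z = -45.7°
cos φ = cos(-45.7°) = 0.698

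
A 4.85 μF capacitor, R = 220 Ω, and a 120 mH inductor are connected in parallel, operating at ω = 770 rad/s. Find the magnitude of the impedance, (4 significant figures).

X_L = ωL = 92.40 Ω
X_C = 1/(ωC) = 267.8 Ω
Parallel: admittances add. Y = 1/R + 1/(jωL) + jωC
Y = (0.004545 − j0.007088) S
|Y| = 0.008420 S → |Z| = 1/|Y| = 118.8 Ω, ∠Z = −∠Y = 57.33°

118.8 Ω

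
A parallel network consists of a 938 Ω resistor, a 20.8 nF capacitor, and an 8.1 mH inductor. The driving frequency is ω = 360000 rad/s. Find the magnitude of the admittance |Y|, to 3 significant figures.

X_L = ωL = 2920 Ω
X_C = 1/(ωC) = 134 Ω
Parallel: admittances add. Y = 1/R + 1/(jωL) + jωC
Y = (0.00107 + j0.00715) S
|Y| = 0.00722 S → |Z| = 1/|Y| = 138 Ω, ∠Z = −∠Y = -81.5°

7.22 mS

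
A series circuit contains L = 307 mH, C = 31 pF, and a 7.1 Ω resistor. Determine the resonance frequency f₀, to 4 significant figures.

ω₀ = 1/√(LC) = 1/√(0.307 × 3.1e-11) = 324200 rad/s
f₀ = ω₀/(2π) = 51.59 kHz

51.59 kHz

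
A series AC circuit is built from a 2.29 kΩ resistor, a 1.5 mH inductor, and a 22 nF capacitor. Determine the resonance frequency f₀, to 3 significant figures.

ω₀ = 1/√(LC) = 1/√(0.0015 × 2.2e-08) = 174100 rad/s
f₀ = ω₀/(2π) = 27.7 kHz

27.7 kHz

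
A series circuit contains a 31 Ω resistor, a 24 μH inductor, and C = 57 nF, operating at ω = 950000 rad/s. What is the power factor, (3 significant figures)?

0.990

X_L = ωL = 22.8 Ω
X_C = 1/(ωC) = 18.5 Ω
Net reactance X = X_L − X_C = 4.33 Ω
Z = 31.0 + j4.33 Ω
|Z| = √(31.0² + 4.33²) = 31.3 Ω
∠Z = arctan(4.33/31.0) = 7.96°
cos φ = cos(7.96°) = 0.990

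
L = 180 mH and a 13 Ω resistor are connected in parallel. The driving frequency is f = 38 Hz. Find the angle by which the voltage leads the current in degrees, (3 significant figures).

ω = 2πf = 238.8 rad/s
X_L = ωL = 43.0 Ω
Parallel: admittances add. Y = 1/R + 1/(jωL)
Y = (0.0769 − j0.0233) S
|Y| = 0.0804 S → |Z| = 1/|Y| = 12.4 Ω, ∠Z = −∠Y = 16.8°

16.8°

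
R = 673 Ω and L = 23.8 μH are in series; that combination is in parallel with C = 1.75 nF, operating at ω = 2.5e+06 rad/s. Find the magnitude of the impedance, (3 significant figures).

223 Ω

X_L = ωL = 59.5 Ω
X_C = 1/(ωC) = 229 Ω
Branch 1 (R+jX_L): Z₁ = 673 + j59.5 Ω, |Z₁| = 676 Ω
Branch 2 (−jX_C): Z₂ = −j229 Ω
Parallel: Z = Z₁Z₂/(Z₁+Z₂), |Z| = 223 Ω, ∠Z = -70.8°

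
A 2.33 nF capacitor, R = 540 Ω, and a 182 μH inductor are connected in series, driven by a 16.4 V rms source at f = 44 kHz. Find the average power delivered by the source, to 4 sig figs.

57.00 mW

ω = 2πf = 276500 rad/s
X_L = ωL = 50.32 Ω
X_C = 1/(ωC) = 1552 Ω
Net reactance X = X_L − X_C = -1502 Ω
Z = 540.0 − j1502 Ω
|Z| = √(540.0² + 1502²) = 1596 Ω
∠Z = arctan(-1502/540.0) = -70.23°
I = V/|Z| = 10.27 mA
P = VI cos φ = 16.4 × 0.01027 × cos(-70.23°) = 57.00 mW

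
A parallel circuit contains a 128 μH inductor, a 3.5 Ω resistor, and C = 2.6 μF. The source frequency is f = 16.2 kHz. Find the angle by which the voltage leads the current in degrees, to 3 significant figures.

ω = 2πf = 101800 rad/s
X_L = ωL = 13.0 Ω
X_C = 1/(ωC) = 3.78 Ω
Parallel: admittances add. Y = 1/R + 1/(jωL) + jωC
Y = (0.286 + j0.188) S
|Y| = 0.342 S → |Z| = 1/|Y| = 2.92 Ω, ∠Z = −∠Y = -33.3°

-33.3°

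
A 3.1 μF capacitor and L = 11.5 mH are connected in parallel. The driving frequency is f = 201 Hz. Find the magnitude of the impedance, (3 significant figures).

ω = 2πf = 1263 rad/s
X_L = ωL = 14.5 Ω
X_C = 1/(ωC) = 255 Ω
Parallel: admittances add. Y = 1/(jωL) + jωC
Y = (0 − j0.0649) S
|Y| = 0.0649 S → |Z| = 1/|Y| = 15.4 Ω, ∠Z = −∠Y = 90.0°

15.4 Ω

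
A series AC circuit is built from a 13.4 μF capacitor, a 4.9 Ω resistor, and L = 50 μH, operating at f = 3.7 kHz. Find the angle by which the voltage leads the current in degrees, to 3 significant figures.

-22.7°

ω = 2πf = 23250 rad/s
X_L = ωL = 1.16 Ω
X_C = 1/(ωC) = 3.21 Ω
Net reactance X = X_L − X_C = -2.05 Ω
Z = 4.90 − j2.05 Ω
|Z| = √(4.90² + 2.05²) = 5.31 Ω
∠Z = arctan(-2.05/4.90) = -22.7°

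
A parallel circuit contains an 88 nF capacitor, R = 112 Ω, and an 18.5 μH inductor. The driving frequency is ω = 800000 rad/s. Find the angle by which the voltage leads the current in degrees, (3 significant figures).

-17.6°

X_L = ωL = 14.8 Ω
X_C = 1/(ωC) = 14.2 Ω
Parallel: admittances add. Y = 1/R + 1/(jωL) + jωC
Y = (0.00893 + j0.00283) S
|Y| = 0.00937 S → |Z| = 1/|Y| = 107 Ω, ∠Z = −∠Y = -17.6°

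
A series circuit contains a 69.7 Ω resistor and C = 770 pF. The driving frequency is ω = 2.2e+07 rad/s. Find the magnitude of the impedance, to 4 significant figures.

X_C = 1/(ωC) = 59.03 Ω
Z = 69.70 − j59.03 Ω
|Z| = √(69.70² + 59.03²) = 91.34 Ω

91.34 Ω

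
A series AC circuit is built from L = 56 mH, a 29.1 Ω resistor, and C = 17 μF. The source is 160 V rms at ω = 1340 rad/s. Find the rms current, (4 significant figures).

3.754 A

X_L = ωL = 75.04 Ω
X_C = 1/(ωC) = 43.90 Ω
Net reactance X = X_L − X_C = 31.14 Ω
Z = 29.10 + j31.14 Ω
|Z| = √(29.10² + 31.14²) = 42.62 Ω
I = V/|Z| = 160/42.62 = 3.754 A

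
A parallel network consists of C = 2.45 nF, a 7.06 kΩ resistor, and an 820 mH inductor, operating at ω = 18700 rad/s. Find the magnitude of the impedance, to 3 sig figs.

X_L = ωL = 15300 Ω
X_C = 1/(ωC) = 21800 Ω
Parallel: admittances add. Y = 1/R + 1/(jωL) + jωC
Y = (0.000142 − j1.94e-05) S
|Y| = 0.000143 S → |Z| = 1/|Y| = 6990 Ω, ∠Z = −∠Y = 7.80°

6990 Ω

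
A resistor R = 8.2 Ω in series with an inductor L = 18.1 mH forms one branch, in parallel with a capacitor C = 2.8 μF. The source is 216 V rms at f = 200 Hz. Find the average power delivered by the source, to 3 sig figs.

ω = 2πf = 1257 rad/s
X_L = ωL = 22.7 Ω
X_C = 1/(ωC) = 284 Ω
Branch 1 (R+jX_L): Z₁ = 8.20 + j22.7 Ω, |Z₁| = 24.2 Ω
Branch 2 (−jX_C): Z₂ = −j284 Ω
Parallel: Z = Z₁Z₂/(Z₁+Z₂), |Z| = 26.3 Ω, ∠Z = 68.4°
I = V/|Z| = 8.22 A
P = VI cos φ = 216 × 8.22 × cos(68.4°) = 654 W

654 W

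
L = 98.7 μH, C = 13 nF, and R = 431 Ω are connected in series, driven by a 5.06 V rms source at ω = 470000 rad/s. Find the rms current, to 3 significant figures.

X_L = ωL = 46.4 Ω
X_C = 1/(ωC) = 164 Ω
Net reactance X = X_L − X_C = -117 Ω
Z = 431 − j117 Ω
|Z| = √(431² + 117²) = 447 Ω
I = V/|Z| = 5.06/447 = 11.3 mA

11.3 mA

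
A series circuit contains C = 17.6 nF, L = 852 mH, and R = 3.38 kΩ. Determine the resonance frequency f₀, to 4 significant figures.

ω₀ = 1/√(LC) = 1/√(0.852 × 1.76e-08) = 8166 rad/s
f₀ = ω₀/(2π) = 1.300 kHz

1.300 kHz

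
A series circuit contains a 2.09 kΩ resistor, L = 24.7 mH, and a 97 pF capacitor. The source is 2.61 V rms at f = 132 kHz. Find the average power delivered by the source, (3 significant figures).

ω = 2πf = 829400 rad/s
X_L = ωL = 20500 Ω
X_C = 1/(ωC) = 12400 Ω
Net reactance X = X_L − X_C = 8060 Ω
Z = 2090 + j8060 Ω
|Z| = √(2090² + 8060²) = 8320 Ω
∠Z = arctan(8060/2090) = 75.5°
I = V/|Z| = 314 μA
P = VI cos φ = 2.61 × 0.000314 × cos(75.5°) = 206 μW

206 μW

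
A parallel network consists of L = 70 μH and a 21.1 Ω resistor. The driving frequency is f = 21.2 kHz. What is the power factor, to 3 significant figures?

0.404

ω = 2πf = 133200 rad/s
X_L = ωL = 9.32 Ω
Parallel: admittances add. Y = 1/R + 1/(jωL)
Y = (0.0474 − j0.107) S
|Y| = 0.117 S → |Z| = 1/|Y| = 8.53 Ω, ∠Z = −∠Y = 66.2°
cos φ = cos(66.2°) = 0.404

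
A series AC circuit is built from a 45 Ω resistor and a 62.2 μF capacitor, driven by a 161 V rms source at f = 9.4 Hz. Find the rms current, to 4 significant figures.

ω = 2πf = 59.06 rad/s
X_C = 1/(ωC) = 272.2 Ω
Z = 45.00 − j272.2 Ω
|Z| = √(45.00² + 272.2²) = 275.9 Ω
I = V/|Z| = 161/275.9 = 583.5 mA

583.5 mA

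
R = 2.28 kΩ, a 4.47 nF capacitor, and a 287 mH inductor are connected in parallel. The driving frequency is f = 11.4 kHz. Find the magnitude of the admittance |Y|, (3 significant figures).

516 μS

ω = 2πf = 71630 rad/s
X_L = ωL = 20600 Ω
X_C = 1/(ωC) = 3120 Ω
Parallel: admittances add. Y = 1/R + 1/(jωL) + jωC
Y = (0.000439 + j0.000272) S
|Y| = 0.000516 S → |Z| = 1/|Y| = 1940 Ω, ∠Z = −∠Y = -31.8°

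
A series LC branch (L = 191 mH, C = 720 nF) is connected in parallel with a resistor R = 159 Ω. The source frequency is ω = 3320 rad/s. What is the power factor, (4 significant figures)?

0.8050

X_L = ωL = 634.1 Ω
X_C = 1/(ωC) = 418.3 Ω
Branch 1: Z₁ = R = 159.0 Ω
Branch 2 (series LC): Z₂ = j(X_L − X_C) = j215.8 Ω
Parallel: Z = Z₁Z₂/(Z₁+Z₂), |Z| = 128.0 Ω, ∠Z = 36.39°
cos φ = cos(36.39°) = 0.8050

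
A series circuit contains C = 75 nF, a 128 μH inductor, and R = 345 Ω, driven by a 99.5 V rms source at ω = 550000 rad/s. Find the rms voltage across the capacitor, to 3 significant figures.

X_L = ωL = 70.4 Ω
X_C = 1/(ωC) = 24.2 Ω
Net reactance X = X_L − X_C = 46.2 Ω
Z = 345 + j46.2 Ω
|Z| = √(345² + 46.2²) = 348 Ω
I = V/|Z| = 286 mA
V_C = I·|Z_C| = 0.286 × 24.2 = 6.93 V

6.93 V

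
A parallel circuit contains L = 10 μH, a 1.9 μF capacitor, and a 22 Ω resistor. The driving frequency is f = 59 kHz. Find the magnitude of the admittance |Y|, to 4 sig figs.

437.0 mS

ω = 2πf = 370700 rad/s
X_L = ωL = 3.707 Ω
X_C = 1/(ωC) = 1.420 Ω
Parallel: admittances add. Y = 1/R + 1/(jωL) + jωC
Y = (0.04545 + j0.4346) S
|Y| = 0.4370 S → |Z| = 1/|Y| = 2.289 Ω, ∠Z = −∠Y = -84.03°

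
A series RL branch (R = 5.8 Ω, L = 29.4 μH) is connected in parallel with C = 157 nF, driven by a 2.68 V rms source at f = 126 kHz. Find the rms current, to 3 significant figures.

226 mA

ω = 2πf = 791700 rad/s
X_L = ωL = 23.3 Ω
X_C = 1/(ωC) = 8.05 Ω
Branch 1 (R+jX_L): Z₁ = 5.80 + j23.3 Ω, |Z₁| = 24.0 Ω
Branch 2 (−jX_C): Z₂ = −j8.05 Ω
Parallel: Z = Z₁Z₂/(Z₁+Z₂), |Z| = 11.8 Ω, ∠Z = -83.1°
I = V/|Z| = 2.68/11.8 = 226 mA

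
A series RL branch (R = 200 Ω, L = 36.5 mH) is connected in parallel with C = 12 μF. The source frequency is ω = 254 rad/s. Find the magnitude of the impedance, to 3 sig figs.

175 Ω

X_L = ωL = 9.27 Ω
X_C = 1/(ωC) = 328 Ω
Branch 1 (R+jX_L): Z₁ = 200 + j9.27 Ω, |Z₁| = 200 Ω
Branch 2 (−jX_C): Z₂ = −j328 Ω
Parallel: Z = Z₁Z₂/(Z₁+Z₂), |Z| = 175 Ω, ∠Z = -29.4°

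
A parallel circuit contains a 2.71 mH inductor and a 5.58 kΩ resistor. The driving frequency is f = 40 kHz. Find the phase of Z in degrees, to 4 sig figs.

83.04°

ω = 2πf = 251300 rad/s
X_L = ωL = 681.1 Ω
Parallel: admittances add. Y = 1/R + 1/(jωL)
Y = (0.0001792 − j0.001468) S
|Y| = 0.001479 S → |Z| = 1/|Y| = 676.1 Ω, ∠Z = −∠Y = 83.04°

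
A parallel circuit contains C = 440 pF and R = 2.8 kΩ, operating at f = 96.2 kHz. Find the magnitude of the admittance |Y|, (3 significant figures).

ω = 2πf = 604400 rad/s
X_C = 1/(ωC) = 3760 Ω
Parallel: admittances add. Y = 1/R + jωC
Y = (0.000357 + j0.000266) S
|Y| = 0.000445 S → |Z| = 1/|Y| = 2250 Ω, ∠Z = −∠Y = -36.7°

445 μS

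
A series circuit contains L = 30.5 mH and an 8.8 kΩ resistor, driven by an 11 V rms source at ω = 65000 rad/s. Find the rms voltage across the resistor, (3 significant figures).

10.7 V

X_L = ωL = 1980 Ω
Z = 8800 + j1980 Ω
|Z| = √(8800² + 1980²) = 9020 Ω
I = V/|Z| = 1.22 mA
V_R = I·|Z_R| = 0.00122 × 8800 = 10.7 V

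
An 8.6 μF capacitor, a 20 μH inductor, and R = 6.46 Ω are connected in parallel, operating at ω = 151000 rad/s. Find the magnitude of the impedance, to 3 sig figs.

X_L = ωL = 3.02 Ω
X_C = 1/(ωC) = 0.770 Ω
Parallel: admittances add. Y = 1/R + 1/(jωL) + jωC
Y = (0.155 + j0.967) S
|Y| = 0.980 S → |Z| = 1/|Y| = 1.02 Ω, ∠Z = −∠Y = -80.9°

1.02 Ω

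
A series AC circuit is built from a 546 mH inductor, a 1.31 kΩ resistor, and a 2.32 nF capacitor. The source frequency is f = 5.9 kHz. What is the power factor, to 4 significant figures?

ω = 2πf = 37070 rad/s
X_L = ωL = 20240 Ω
X_C = 1/(ωC) = 11630 Ω
Net reactance X = X_L − X_C = 8613 Ω
Z = 1310 + j8613 Ω
|Z| = √(1310² + 8613²) = 8712 Ω
∠Z = arctan(8613/1310) = 81.35°
cos φ = cos(81.35°) = 0.1504

0.1504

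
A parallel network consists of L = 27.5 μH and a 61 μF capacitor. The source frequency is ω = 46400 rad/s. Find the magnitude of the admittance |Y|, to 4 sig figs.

X_L = ωL = 1.276 Ω
X_C = 1/(ωC) = 0.3533 Ω
Parallel: admittances add. Y = 1/(jωL) + jωC
Y = (0 + j2.047) S
|Y| = 2.047 S → |Z| = 1/|Y| = 0.4886 Ω, ∠Z = −∠Y = -90.00°

2.047 S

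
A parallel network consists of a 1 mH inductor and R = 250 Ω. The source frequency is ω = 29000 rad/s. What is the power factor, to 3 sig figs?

0.115

X_L = ωL = 29.0 Ω
Parallel: admittances add. Y = 1/R + 1/(jωL)
Y = (0.00400 − j0.0345) S
|Y| = 0.0347 S → |Z| = 1/|Y| = 28.8 Ω, ∠Z = −∠Y = 83.4°
cos φ = cos(83.4°) = 0.115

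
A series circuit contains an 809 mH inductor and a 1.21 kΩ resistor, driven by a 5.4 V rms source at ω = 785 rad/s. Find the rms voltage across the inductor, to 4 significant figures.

X_L = ωL = 635.1 Ω
Z = 1210 + j635.1 Ω
|Z| = √(1210² + 635.1²) = 1367 Ω
I = V/|Z| = 3.952 mA
V_L = I·|Z_L| = 0.003952 × 635.1 = 2.510 V

2.510 V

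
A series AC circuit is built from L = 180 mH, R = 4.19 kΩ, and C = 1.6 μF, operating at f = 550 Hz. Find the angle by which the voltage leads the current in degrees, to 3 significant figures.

ω = 2πf = 3456 rad/s
X_L = ωL = 622 Ω
X_C = 1/(ωC) = 181 Ω
Net reactance X = X_L − X_C = 441 Ω
Z = 4190 + j441 Ω
|Z| = √(4190² + 441²) = 4210 Ω
∠Z = arctan(441/4190) = 6.01°

6.01°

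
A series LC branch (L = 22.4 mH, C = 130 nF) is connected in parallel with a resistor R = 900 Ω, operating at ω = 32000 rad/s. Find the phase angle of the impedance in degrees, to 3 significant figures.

X_L = ωL = 717 Ω
X_C = 1/(ωC) = 240 Ω
Branch 1: Z₁ = R = 900 Ω
Branch 2 (series LC): Z₂ = j(X_L − X_C) = j476 Ω
Parallel: Z = Z₁Z₂/(Z₁+Z₂), |Z| = 421 Ω, ∠Z = 62.1°

62.1°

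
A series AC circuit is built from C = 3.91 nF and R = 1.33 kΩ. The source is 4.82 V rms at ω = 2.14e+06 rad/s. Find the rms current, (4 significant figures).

3.610 mA

X_C = 1/(ωC) = 119.5 Ω
Z = 1330 − j119.5 Ω
|Z| = √(1330² + 119.5²) = 1335 Ω
I = V/|Z| = 4.82/1335 = 3.610 mA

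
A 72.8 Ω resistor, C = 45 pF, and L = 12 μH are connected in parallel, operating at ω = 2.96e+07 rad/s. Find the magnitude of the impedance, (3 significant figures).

72.4 Ω

X_L = ωL = 355 Ω
X_C = 1/(ωC) = 751 Ω
Parallel: admittances add. Y = 1/R + 1/(jωL) + jωC
Y = (0.0137 − j0.00148) S
|Y| = 0.0138 S → |Z| = 1/|Y| = 72.4 Ω, ∠Z = −∠Y = 6.16°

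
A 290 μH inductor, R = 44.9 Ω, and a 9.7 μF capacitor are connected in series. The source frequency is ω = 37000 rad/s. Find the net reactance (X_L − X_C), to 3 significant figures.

X_L = ωL = 10.7 Ω
X_C = 1/(ωC) = 2.79 Ω
X = 10.7 − 2.79 = 7.94 Ω

7.94 Ω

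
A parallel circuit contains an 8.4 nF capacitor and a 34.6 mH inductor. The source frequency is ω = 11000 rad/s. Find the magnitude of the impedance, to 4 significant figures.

394.5 Ω

X_L = ωL = 380.6 Ω
X_C = 1/(ωC) = 10820 Ω
Parallel: admittances add. Y = 1/(jωL) + jωC
Y = (0 − j0.002535) S
|Y| = 0.002535 S → |Z| = 1/|Y| = 394.5 Ω, ∠Z = −∠Y = 90.00°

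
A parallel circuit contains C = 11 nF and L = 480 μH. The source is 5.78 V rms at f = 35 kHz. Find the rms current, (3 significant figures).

40.8 mA

ω = 2πf = 219900 rad/s
X_L = ωL = 106 Ω
X_C = 1/(ωC) = 413 Ω
Parallel: admittances add. Y = 1/(jωL) + jωC
Y = (0 − j0.00705) S
|Y| = 0.00705 S → |Z| = 1/|Y| = 142 Ω, ∠Z = −∠Y = 90.0°
I = V/|Z| = 5.78/142 = 40.8 mA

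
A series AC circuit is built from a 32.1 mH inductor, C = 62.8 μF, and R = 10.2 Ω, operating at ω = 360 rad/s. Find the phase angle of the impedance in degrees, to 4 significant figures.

-72.66°

X_L = ωL = 11.56 Ω
X_C = 1/(ωC) = 44.23 Ω
Net reactance X = X_L − X_C = -32.68 Ω
Z = 10.20 − j32.68 Ω
|Z| = √(10.20² + 32.68²) = 34.23 Ω
∠Z = arctan(-32.68/10.20) = -72.66°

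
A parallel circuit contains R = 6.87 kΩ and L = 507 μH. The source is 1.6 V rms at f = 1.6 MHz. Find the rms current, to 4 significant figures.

ω = 2πf = 1.005e+07 rad/s
X_L = ωL = 5097 Ω
Parallel: admittances add. Y = 1/R + 1/(jωL)
Y = (0.0001456 − j0.0001962) S
|Y| = 0.0002443 S → |Z| = 1/|Y| = 4093 Ω, ∠Z = −∠Y = 53.43°
I = V/|Z| = 1.6/4093 = 390.9 μA

390.9 μA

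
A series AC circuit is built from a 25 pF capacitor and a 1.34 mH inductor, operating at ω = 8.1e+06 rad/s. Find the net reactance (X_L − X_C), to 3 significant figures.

5920 Ω

X_L = ωL = 10900 Ω
X_C = 1/(ωC) = 4940 Ω
X = 10900 − 4940 = 5920 Ω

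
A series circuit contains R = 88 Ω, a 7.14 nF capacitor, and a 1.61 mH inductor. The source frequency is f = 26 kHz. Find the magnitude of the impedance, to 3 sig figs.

ω = 2πf = 163400 rad/s
X_L = ωL = 263 Ω
X_C = 1/(ωC) = 857 Ω
Net reactance X = X_L − X_C = -594 Ω
Z = 88.0 − j594 Ω
|Z| = √(88.0² + 594²) = 601 Ω

601 Ω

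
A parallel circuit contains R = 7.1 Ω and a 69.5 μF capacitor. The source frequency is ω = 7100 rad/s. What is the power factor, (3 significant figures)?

X_C = 1/(ωC) = 2.03 Ω
Parallel: admittances add. Y = 1/R + jωC
Y = (0.141 + j0.493) S
|Y| = 0.513 S → |Z| = 1/|Y| = 1.95 Ω, ∠Z = −∠Y = -74.1°
cos φ = cos(-74.1°) = 0.274

0.274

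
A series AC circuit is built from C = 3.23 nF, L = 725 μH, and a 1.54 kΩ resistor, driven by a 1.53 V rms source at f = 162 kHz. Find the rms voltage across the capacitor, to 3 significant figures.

ω = 2πf = 1.018e+06 rad/s
X_L = ωL = 738 Ω
X_C = 1/(ωC) = 304 Ω
Net reactance X = X_L − X_C = 434 Ω
Z = 1540 + j434 Ω
|Z| = √(1540² + 434²) = 1600 Ω
I = V/|Z| = 956 μA
V_C = I·|Z_C| = 0.000956 × 304 = 0.291 V

0.291 V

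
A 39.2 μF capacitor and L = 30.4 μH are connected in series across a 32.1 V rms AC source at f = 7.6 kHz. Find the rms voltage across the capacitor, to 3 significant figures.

18.7 V

ω = 2πf = 47750 rad/s
X_L = ωL = 1.45 Ω
X_C = 1/(ωC) = 0.534 Ω
Net reactance X = X_L − X_C = 0.917 Ω
Z = j0.917 Ω
|Z| = √(0² + 0.917²) = 0.917 Ω
I = V/|Z| = 35.0 A
V_C = I·|Z_C| = 35.0 × 0.534 = 18.7 V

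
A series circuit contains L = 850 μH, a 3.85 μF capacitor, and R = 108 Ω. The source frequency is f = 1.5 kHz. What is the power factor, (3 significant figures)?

0.984

ω = 2πf = 9425 rad/s
X_L = ωL = 8.01 Ω
X_C = 1/(ωC) = 27.6 Ω
Net reactance X = X_L − X_C = -19.5 Ω
Z = 108 − j19.5 Ω
|Z| = √(108² + 19.5²) = 110 Ω
∠Z = arctan(-19.5/108) = -10.3°
cos φ = cos(-10.3°) = 0.984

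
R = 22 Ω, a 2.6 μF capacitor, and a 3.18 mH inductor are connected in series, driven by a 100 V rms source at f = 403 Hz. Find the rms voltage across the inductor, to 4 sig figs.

ω = 2πf = 2532 rad/s
X_L = ωL = 8.052 Ω
X_C = 1/(ωC) = 151.9 Ω
Net reactance X = X_L − X_C = -143.8 Ω
Z = 22.00 − j143.8 Ω
|Z| = √(22.00² + 143.8²) = 145.5 Ω
I = V/|Z| = 687.2 mA
V_L = I·|Z_L| = 0.6872 × 8.052 = 5.534 V

5.534 V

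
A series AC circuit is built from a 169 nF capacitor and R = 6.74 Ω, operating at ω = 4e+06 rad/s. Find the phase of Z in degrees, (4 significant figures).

-12.38°

X_C = 1/(ωC) = 1.479 Ω
Z = 6.740 − j1.479 Ω
|Z| = √(6.740² + 1.479²) = 6.900 Ω
∠Z = arctan(-1.479/6.740) = -12.38°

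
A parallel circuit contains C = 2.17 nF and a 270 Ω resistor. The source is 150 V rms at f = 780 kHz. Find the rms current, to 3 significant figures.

ω = 2πf = 4.901e+06 rad/s
X_C = 1/(ωC) = 94.0 Ω
Parallel: admittances add. Y = 1/R + jωC
Y = (0.00370 + j0.0106) S
|Y| = 0.0113 S → |Z| = 1/|Y| = 88.8 Ω, ∠Z = −∠Y = -70.8°
I = V/|Z| = 150/88.8 = 1.69 A

1.69 A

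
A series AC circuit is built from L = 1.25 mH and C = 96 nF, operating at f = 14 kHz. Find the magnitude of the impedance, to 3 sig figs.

ω = 2πf = 87960 rad/s
X_L = ωL = 110 Ω
X_C = 1/(ωC) = 118 Ω
Net reactance X = X_L − X_C = -8.46 Ω
Z = − j8.46 Ω
|Z| = √(0² + 8.46²) = 8.46 Ω

8.46 Ω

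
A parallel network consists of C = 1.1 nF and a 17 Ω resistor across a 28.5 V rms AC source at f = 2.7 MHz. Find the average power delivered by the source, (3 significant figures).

ω = 2πf = 1.696e+07 rad/s
X_C = 1/(ωC) = 53.6 Ω
Parallel: admittances add. Y = 1/R + jωC
Y = (0.0588 + j0.0187) S
|Y| = 0.0617 S → |Z| = 1/|Y| = 16.2 Ω, ∠Z = −∠Y = -17.6°
I = V/|Z| = 1.76 A
P = VI cos φ = 28.5 × 1.76 × cos(-17.6°) = 47.8 W

47.8 W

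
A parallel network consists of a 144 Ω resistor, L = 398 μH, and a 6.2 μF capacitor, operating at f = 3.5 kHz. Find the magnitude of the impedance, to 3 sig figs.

ω = 2πf = 21990 rad/s
X_L = ωL = 8.75 Ω
X_C = 1/(ωC) = 7.33 Ω
Parallel: admittances add. Y = 1/R + 1/(jωL) + jωC
Y = (0.00694 + j0.0221) S
|Y| = 0.0232 S → |Z| = 1/|Y| = 43.2 Ω, ∠Z = −∠Y = -72.5°

43.2 Ω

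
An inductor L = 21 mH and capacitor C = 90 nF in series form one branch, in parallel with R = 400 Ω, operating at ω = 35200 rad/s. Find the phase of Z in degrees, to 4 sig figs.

X_L = ωL = 739.2 Ω
X_C = 1/(ωC) = 315.7 Ω
Branch 1: Z₁ = R = 400.0 Ω
Branch 2 (series LC): Z₂ = j(X_L − X_C) = j423.5 Ω
Parallel: Z = Z₁Z₂/(Z₁+Z₂), |Z| = 290.8 Ω, ∠Z = 43.36°

43.36°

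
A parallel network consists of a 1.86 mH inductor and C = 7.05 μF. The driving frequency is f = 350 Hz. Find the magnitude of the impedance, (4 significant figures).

4.367 Ω

ω = 2πf = 2199 rad/s
X_L = ωL = 4.090 Ω
X_C = 1/(ωC) = 64.50 Ω
Parallel: admittances add. Y = 1/(jωL) + jωC
Y = (0 − j0.2290) S
|Y| = 0.2290 S → |Z| = 1/|Y| = 4.367 Ω, ∠Z = −∠Y = 90.00°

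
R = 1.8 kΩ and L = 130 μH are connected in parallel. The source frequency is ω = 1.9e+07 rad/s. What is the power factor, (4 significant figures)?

X_L = ωL = 2470 Ω
Parallel: admittances add. Y = 1/R + 1/(jωL)
Y = (0.0005556 − j0.0004049) S
|Y| = 0.0006874 S → |Z| = 1/|Y| = 1455 Ω, ∠Z = −∠Y = 36.08°
cos φ = cos(36.08°) = 0.8082

0.8082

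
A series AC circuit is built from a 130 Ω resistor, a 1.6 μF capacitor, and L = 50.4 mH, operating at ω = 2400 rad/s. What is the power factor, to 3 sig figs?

X_L = ωL = 121 Ω
X_C = 1/(ωC) = 260 Ω
Net reactance X = X_L − X_C = -139 Ω
Z = 130 − j139 Ω
|Z| = √(130² + 139²) = 191 Ω
∠Z = arctan(-139/130) = -47.0°
cos φ = cos(-47.0°) = 0.682

0.682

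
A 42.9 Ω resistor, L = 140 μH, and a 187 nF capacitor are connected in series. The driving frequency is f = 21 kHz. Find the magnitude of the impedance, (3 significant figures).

ω = 2πf = 131900 rad/s
X_L = ωL = 18.5 Ω
X_C = 1/(ωC) = 40.5 Ω
Net reactance X = X_L − X_C = -22.1 Ω
Z = 42.9 − j22.1 Ω
|Z| = √(42.9² + 22.1²) = 48.2 Ω

48.2 Ω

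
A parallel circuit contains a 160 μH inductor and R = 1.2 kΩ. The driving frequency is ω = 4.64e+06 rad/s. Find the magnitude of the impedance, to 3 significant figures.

X_L = ωL = 742 Ω
Parallel: admittances add. Y = 1/R + 1/(jωL)
Y = (0.000833 − j0.00135) S
|Y| = 0.00158 S → |Z| = 1/|Y| = 631 Ω, ∠Z = −∠Y = 58.3°

631 Ω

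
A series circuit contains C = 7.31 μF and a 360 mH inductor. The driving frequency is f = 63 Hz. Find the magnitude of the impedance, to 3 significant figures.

203 Ω

ω = 2πf = 395.8 rad/s
X_L = ωL = 143 Ω
X_C = 1/(ωC) = 346 Ω
Net reactance X = X_L − X_C = -203 Ω
Z = − j203 Ω
|Z| = √(0² + 203²) = 203 Ω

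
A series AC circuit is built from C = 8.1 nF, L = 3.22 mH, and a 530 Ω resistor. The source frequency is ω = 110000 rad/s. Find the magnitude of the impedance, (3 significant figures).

933 Ω

X_L = ωL = 354 Ω
X_C = 1/(ωC) = 1120 Ω
Net reactance X = X_L − X_C = -768 Ω
Z = 530 − j768 Ω
|Z| = √(530² + 768²) = 933 Ω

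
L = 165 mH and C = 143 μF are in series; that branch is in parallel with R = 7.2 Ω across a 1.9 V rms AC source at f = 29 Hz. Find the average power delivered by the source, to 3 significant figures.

ω = 2πf = 182.2 rad/s
X_L = ωL = 30.1 Ω
X_C = 1/(ωC) = 38.4 Ω
Branch 1: Z₁ = R = 7.20 Ω
Branch 2 (series LC): Z₂ = j(X_L − X_C) = −j8.31 Ω
Parallel: Z = Z₁Z₂/(Z₁+Z₂), |Z| = 5.44 Ω, ∠Z = -40.9°
I = V/|Z| = 349 mA
P = VI cos φ = 1.9 × 0.349 × cos(-40.9°) = 501 mW

501 mW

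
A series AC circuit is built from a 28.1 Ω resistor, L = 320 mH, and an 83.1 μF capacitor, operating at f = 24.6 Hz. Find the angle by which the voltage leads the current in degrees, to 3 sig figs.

-45.3°

ω = 2πf = 154.6 rad/s
X_L = ωL = 49.5 Ω
X_C = 1/(ωC) = 77.9 Ω
Net reactance X = X_L − X_C = -28.4 Ω
Z = 28.1 − j28.4 Ω
|Z| = √(28.1² + 28.4²) = 39.9 Ω
∠Z = arctan(-28.4/28.1) = -45.3°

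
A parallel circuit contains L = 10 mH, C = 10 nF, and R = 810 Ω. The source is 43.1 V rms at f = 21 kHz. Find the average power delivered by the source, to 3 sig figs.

ω = 2πf = 131900 rad/s
X_L = ωL = 1320 Ω
X_C = 1/(ωC) = 758 Ω
Parallel: admittances add. Y = 1/R + 1/(jωL) + jωC
Y = (0.00123 + j0.000562) S
|Y| = 0.00136 S → |Z| = 1/|Y| = 737 Ω, ∠Z = −∠Y = -24.5°
I = V/|Z| = 58.5 mA
P = VI cos φ = 43.1 × 0.0585 × cos(-24.5°) = 2.29 W

2.29 W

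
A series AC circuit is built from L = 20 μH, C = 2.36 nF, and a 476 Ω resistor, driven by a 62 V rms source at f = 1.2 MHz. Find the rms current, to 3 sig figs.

ω = 2πf = 7.54e+06 rad/s
X_L = ωL = 151 Ω
X_C = 1/(ωC) = 56.2 Ω
Net reactance X = X_L − X_C = 94.6 Ω
Z = 476 + j94.6 Ω
|Z| = √(476² + 94.6²) = 485 Ω
I = V/|Z| = 62/485 = 128 mA

128 mA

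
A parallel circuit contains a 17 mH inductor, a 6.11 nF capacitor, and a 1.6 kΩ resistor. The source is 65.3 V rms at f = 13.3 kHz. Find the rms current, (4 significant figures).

42.72 mA

ω = 2πf = 83570 rad/s
X_L = ωL = 1421 Ω
X_C = 1/(ωC) = 1959 Ω
Parallel: admittances add. Y = 1/R + 1/(jωL) + jωC
Y = (0.0006250 − j0.0001933) S
|Y| = 0.0006542 S → |Z| = 1/|Y| = 1529 Ω, ∠Z = −∠Y = 17.19°
I = V/|Z| = 65.3/1529 = 42.72 mA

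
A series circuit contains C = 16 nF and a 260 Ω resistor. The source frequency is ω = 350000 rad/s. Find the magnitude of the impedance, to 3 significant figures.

315 Ω

X_C = 1/(ωC) = 179 Ω
Z = 260 − j179 Ω
|Z| = √(260² + 179²) = 315 Ω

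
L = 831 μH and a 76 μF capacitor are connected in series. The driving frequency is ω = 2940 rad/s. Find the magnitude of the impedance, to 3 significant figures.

2.03 Ω

X_L = ωL = 2.44 Ω
X_C = 1/(ωC) = 4.48 Ω
Net reactance X = X_L − X_C = -2.03 Ω
Z = − j2.03 Ω
|Z| = √(0² + 2.03²) = 2.03 Ω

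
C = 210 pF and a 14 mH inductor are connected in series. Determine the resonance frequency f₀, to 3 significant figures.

ω₀ = 1/√(LC) = 1/√(0.014 × 2.1e-10) = 583200 rad/s
f₀ = ω₀/(2π) = 92.8 kHz

92.8 kHz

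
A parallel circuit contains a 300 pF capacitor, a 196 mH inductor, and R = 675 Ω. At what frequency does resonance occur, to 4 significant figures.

ω₀ = 1/√(LC) = 1/√(0.196 × 3e-10) = 130400 rad/s
f₀ = ω₀/(2π) = 20.76 kHz

20.76 kHz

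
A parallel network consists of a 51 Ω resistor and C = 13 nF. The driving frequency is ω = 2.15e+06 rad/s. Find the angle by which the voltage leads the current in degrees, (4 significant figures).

X_C = 1/(ωC) = 35.78 Ω
Parallel: admittances add. Y = 1/R + jωC
Y = (0.01961 + j0.02795) S
|Y| = 0.03414 S → |Z| = 1/|Y| = 29.29 Ω, ∠Z = −∠Y = -54.95°

-54.95°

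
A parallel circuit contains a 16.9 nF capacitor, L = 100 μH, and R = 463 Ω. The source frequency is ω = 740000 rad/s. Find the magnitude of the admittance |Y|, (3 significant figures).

X_L = ωL = 74.0 Ω
X_C = 1/(ωC) = 80.0 Ω
Parallel: admittances add. Y = 1/R + 1/(jωL) + jωC
Y = (0.00216 − j0.00101) S
|Y| = 0.00238 S → |Z| = 1/|Y| = 420 Ω, ∠Z = −∠Y = 25.0°

2.38 mS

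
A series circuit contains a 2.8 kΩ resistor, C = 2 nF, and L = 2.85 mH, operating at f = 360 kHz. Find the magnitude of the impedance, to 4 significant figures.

ω = 2πf = 2.262e+06 rad/s
X_L = ωL = 6447 Ω
X_C = 1/(ωC) = 221.0 Ω
Net reactance X = X_L − X_C = 6225 Ω
Z = 2800 + j6225 Ω
|Z| = √(2800² + 6225²) = 6826 Ω

6826 Ω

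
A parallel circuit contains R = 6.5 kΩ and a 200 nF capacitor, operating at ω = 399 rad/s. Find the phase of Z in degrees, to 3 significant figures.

X_C = 1/(ωC) = 12500 Ω
Parallel: admittances add. Y = 1/R + jωC
Y = (0.000154 + j7.98e-05) S
|Y| = 0.000173 S → |Z| = 1/|Y| = 5770 Ω, ∠Z = −∠Y = -27.4°

-27.4°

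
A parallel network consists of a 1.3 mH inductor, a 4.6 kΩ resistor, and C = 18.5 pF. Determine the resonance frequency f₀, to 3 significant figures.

1.03 MHz

ω₀ = 1/√(LC) = 1/√(0.0013 × 1.85e-11) = 6.448e+06 rad/s
f₀ = ω₀/(2π) = 1.03 MHz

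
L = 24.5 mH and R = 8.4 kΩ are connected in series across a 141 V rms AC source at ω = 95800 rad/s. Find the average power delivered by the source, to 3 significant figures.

2.20 W

X_L = ωL = 2350 Ω
Z = 8400 + j2350 Ω
|Z| = √(8400² + 2350²) = 8720 Ω
∠Z = arctan(2350/8400) = 15.6°
I = V/|Z| = 16.2 mA
P = VI cos φ = 141 × 0.0162 × cos(15.6°) = 2.20 W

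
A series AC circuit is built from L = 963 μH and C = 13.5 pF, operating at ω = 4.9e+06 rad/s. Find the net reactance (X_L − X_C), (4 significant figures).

-10400 Ω

X_L = ωL = 4719 Ω
X_C = 1/(ωC) = 15120 Ω
X = 4719 − 15120 = -10400 Ω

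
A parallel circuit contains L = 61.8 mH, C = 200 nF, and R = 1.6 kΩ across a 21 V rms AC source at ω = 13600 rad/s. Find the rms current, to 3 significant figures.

34.7 mA

X_L = ωL = 840 Ω
X_C = 1/(ωC) = 368 Ω
Parallel: admittances add. Y = 1/R + 1/(jωL) + jωC
Y = (0.000625 + j0.00153) S
|Y| = 0.00165 S → |Z| = 1/|Y| = 605 Ω, ∠Z = −∠Y = -67.8°
I = V/|Z| = 21/605 = 34.7 mA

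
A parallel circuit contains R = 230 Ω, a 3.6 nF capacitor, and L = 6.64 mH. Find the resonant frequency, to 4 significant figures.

32.55 kHz

ω₀ = 1/√(LC) = 1/√(0.00664 × 3.6e-09) = 204500 rad/s
f₀ = ω₀/(2π) = 32.55 kHz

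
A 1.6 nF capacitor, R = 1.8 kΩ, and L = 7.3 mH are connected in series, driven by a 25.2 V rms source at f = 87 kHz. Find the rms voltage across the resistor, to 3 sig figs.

ω = 2πf = 546600 rad/s
X_L = ωL = 3990 Ω
X_C = 1/(ωC) = 1140 Ω
Net reactance X = X_L − X_C = 2850 Ω
Z = 1800 + j2850 Ω
|Z| = √(1800² + 2850²) = 3370 Ω
I = V/|Z| = 7.48 mA
V_R = I·|Z_R| = 0.00748 × 1800 = 13.5 V

13.5 V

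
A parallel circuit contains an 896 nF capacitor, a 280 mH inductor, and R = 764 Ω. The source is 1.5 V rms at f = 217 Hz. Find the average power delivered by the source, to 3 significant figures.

ω = 2πf = 1363 rad/s
X_L = ωL = 382 Ω
X_C = 1/(ωC) = 819 Ω
Parallel: admittances add. Y = 1/R + 1/(jωL) + jωC
Y = (0.00131 − j0.00140) S
|Y| = 0.00191 S → |Z| = 1/|Y| = 522 Ω, ∠Z = −∠Y = 46.9°
I = V/|Z| = 2.87 mA
P = VI cos φ = 1.5 × 0.00287 × cos(46.9°) = 2.95 mW

2.95 mW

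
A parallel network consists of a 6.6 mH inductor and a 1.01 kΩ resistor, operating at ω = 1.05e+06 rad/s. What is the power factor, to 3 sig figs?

X_L = ωL = 6930 Ω
Parallel: admittances add. Y = 1/R + 1/(jωL)
Y = (0.000990 − j0.000144) S
|Y| = 0.00100 S → |Z| = 1/|Y| = 999 Ω, ∠Z = −∠Y = 8.29°
cos φ = cos(8.29°) = 0.990

0.990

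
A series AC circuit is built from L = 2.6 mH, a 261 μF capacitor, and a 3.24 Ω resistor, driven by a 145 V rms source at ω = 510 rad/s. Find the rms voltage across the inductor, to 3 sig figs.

X_L = ωL = 1.33 Ω
X_C = 1/(ωC) = 7.51 Ω
Net reactance X = X_L − X_C = -6.19 Ω
Z = 3.24 − j6.19 Ω
|Z| = √(3.24² + 6.19²) = 6.98 Ω
I = V/|Z| = 20.8 A
V_L = I·|Z_L| = 20.8 × 1.33 = 27.5 V

27.5 V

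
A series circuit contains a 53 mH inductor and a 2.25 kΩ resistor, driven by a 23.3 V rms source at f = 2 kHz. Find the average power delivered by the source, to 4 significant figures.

ω = 2πf = 12570 rad/s
X_L = ωL = 666.0 Ω
Z = 2250 + j666.0 Ω
|Z| = √(2250² + 666.0²) = 2347 Ω
∠Z = arctan(666.0/2250) = 16.49°
I = V/|Z| = 9.930 mA
P = VI cos φ = 23.3 × 0.009930 × cos(16.49°) = 221.8 mW

221.8 mW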